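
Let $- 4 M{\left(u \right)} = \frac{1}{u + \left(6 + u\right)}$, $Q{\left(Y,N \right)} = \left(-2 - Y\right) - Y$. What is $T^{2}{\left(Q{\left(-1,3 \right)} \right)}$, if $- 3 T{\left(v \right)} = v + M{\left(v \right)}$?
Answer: $\frac{1}{5184} \approx 0.0001929$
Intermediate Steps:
$Q{\left(Y,N \right)} = -2 - 2 Y$
$M{\left(u \right)} = - \frac{1}{4 \left(6 + 2 u\right)}$ ($M{\left(u \right)} = - \frac{1}{4 \left(u + \left(6 + u\right)\right)} = - \frac{1}{4 \left(6 + 2 u\right)}$)
$T{\left(v \right)} = - \frac{v}{3} + \frac{1}{3 \left(24 + 8 v\right)}$ ($T{\left(v \right)} = - \frac{v - \frac{1}{24 + 8 v}}{3} = - \frac{v}{3} + \frac{1}{3 \left(24 + 8 v\right)}$)
$T^{2}{\left(Q{\left(-1,3 \right)} \right)} = \left(\frac{1 - 8 \left(-2 - -2\right) \left(3 - 0\right)}{24 \left(3 - 0\right)}\right)^{2} = \left(\frac{1 - 8 \left(-2 + 2\right) \left(3 + \left(-2 + 2\right)\right)}{24 \left(3 + \left(-2 + 2\right)\right)}\right)^{2} = \left(\frac{1 - 0 \left(3 + 0\right)}{24 \left(3 + 0\right)}\right)^{2} = \left(\frac{1 - 0 \cdot 3}{24 \cdot 3}\right)^{2} = \left(\frac{1}{24} \cdot \frac{1}{3} \left(1 + 0\right)\right)^{2} = \left(\frac{1}{24} \cdot \frac{1}{3} \cdot 1\right)^{2} = \left(\frac{1}{72}\right)^{2} = \frac{1}{5184}$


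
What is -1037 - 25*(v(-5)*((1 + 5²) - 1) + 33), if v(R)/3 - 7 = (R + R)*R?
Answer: -108737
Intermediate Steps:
v(R) = 21 + 6*R² (v(R) = 21 + 3*((R + R)*R) = 21 + 3*((2*R)*R) = 21 + 3*(2*R²) = 21 + 6*R²)
-1037 - 25*(v(-5)*((1 + 5²) - 1) + 33) = -1037 - 25*((21 + 6*(-5)²)*((1 + 5²) - 1) + 33) = -1037 - 25*((21 + 6*25)*((1 + 25) - 1) + 33) = -1037 - 25*((21 + 150)*(26 - 1) + 33) = -1037 - 25*(171*25 + 33) = -1037 - 25*(4275 + 33) = -1037 - 25*4308 = -1037 - 1*107700 = -1037 - 107700 = -108737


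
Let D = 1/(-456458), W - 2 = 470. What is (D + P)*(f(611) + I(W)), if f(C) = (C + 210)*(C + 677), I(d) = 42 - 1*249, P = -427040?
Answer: -8960155366563407/19846 ≈ -4.5148e+11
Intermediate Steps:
W = 472 (W = 2 + 470 = 472)
I(d) = -207 (I(d) = 42 - 249 = -207)
D = -1/456458 ≈ -2.1908e-6
f(C) = (210 + C)*(677 + C)
(D + P)*(f(611) + I(W)) = (-1/456458 - 427040)*((142170 + 611² + 887*611) - 207) = -194925824321*((142170 + 373321 + 541957) - 207)/456458 = -194925824321*(1057448 - 207)/456458 = -194925824321/456458*1057241 = -8960155366563407/19846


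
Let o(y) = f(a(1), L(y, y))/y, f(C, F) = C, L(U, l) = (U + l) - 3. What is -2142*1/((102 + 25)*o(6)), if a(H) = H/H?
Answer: -12852/127 ≈ -101.20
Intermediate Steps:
L(U, l) = -3 + U + l
a(H) = 1
o(y) = 1/y
-2142*1/((102 + 25)*o(6)) = -2142*6/(102 + 25) = -2142/((⅙)*127) = -2142/127/6 = -2142*6/127 = -12852/127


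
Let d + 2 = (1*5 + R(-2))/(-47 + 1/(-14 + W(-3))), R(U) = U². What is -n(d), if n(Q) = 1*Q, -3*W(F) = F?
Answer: 149/68 ≈ 2.1912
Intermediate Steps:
W(F) = -F/3
d = -149/68 (d = -2 + (1*5 + (-2)²)/(-47 + 1/(-14 - ⅓*(-3))) = -2 + (5 + 4)/(-47 + 1/(-14 + 1)) = -2 + 9/(-47 + 1/(-13)) = -2 + 9/(-47 - 1/13) = -2 + 9/(-612/13) = -2 + 9*(-13/612) = -2 - 13/68 = -149/68 ≈ -2.1912)
n(Q) = Q
-n(d) = -1*(-149/68) = 149/68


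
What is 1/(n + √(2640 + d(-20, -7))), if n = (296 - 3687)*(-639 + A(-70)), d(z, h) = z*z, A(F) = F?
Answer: 2404219/5780268996921 - 4*√190/5780268996921 ≈ 4.1593e-7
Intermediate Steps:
d(z, h) = z²
n = 2404219 (n = (296 - 3687)*(-639 - 70) = -3391*(-709) = 2404219)
1/(n + √(2640 + d(-20, -7))) = 1/(2404219 + √(2640 + (-20)²)) = 1/(2404219 + √(2640 + 400)) = 1/(2404219 + √3040) = 1/(2404219 + 4*√190)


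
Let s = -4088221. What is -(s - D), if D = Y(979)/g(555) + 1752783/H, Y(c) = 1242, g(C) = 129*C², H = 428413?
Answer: 2577563377521920798/630484701775 ≈ 4.0882e+6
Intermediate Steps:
D = 2579546628523/630484701775 (D = 1242/((129*555²)) + 1752783/428413 = 1242/((129*308025)) + 1752783*(1/428413) = 1242/39735225 + 1752783/428413 = 1242*(1/39735225) + 1752783/428413 = 46/1471675 + 1752783/428413 = 2579546628523/630484701775 ≈ 4.0914)
-(s - D) = -(-4088221 - 1*2579546628523/630484701775) = -(-4088221 - 2579546628523/630484701775) = -1*(-2577563377521920798/630484701775) = 2577563377521920798/630484701775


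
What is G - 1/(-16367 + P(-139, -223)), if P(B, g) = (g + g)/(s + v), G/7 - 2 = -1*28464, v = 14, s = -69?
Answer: -179258599871/899739 ≈ -1.9923e+5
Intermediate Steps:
G = -199234 (G = 14 + 7*(-1*28464) = 14 + 7*(-28464) = 14 - 199248 = -199234)
P(B, g) = -2*g/55 (P(B, g) = (g + g)/(-69 + 14) = (2*g)/(-55) = (2*g)*(-1/55) = -2*g/55)
G - 1/(-16367 + P(-139, -223)) = -199234 - 1/(-16367 - 2/55*(-223)) = -199234 - 1/(-16367 + 446/55) = -199234 - 1/(-899739/55) = -199234 - 1*(-55/899739) = -199234 + 55/899739 = -179258599871/899739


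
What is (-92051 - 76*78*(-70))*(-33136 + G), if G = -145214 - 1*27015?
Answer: -66314206785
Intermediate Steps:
G = -172229 (G = -145214 - 27015 = -172229)
(-92051 - 76*78*(-70))*(-33136 + G) = (-92051 - 76*78*(-70))*(-33136 - 172229) = (-92051 - 5928*(-70))*(-205365) = (-92051 + 414960)*(-205365) = 322909*(-205365) = -66314206785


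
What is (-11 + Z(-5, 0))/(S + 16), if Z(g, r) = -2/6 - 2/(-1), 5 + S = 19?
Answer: -14/45 ≈ -0.31111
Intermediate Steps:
S = 14 (S = -5 + 19 = 14)
Z(g, r) = 5/3 (Z(g, r) = -2*⅙ - 2*(-1) = -⅓ + 2 = 5/3)
(-11 + Z(-5, 0))/(S + 16) = (-11 + 5/3)/(14 + 16) = -28/3/30 = -28/3*1/30 = -14/45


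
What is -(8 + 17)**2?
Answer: -625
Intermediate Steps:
-(8 + 17)**2 = -1*25**2 = -1*625 = -625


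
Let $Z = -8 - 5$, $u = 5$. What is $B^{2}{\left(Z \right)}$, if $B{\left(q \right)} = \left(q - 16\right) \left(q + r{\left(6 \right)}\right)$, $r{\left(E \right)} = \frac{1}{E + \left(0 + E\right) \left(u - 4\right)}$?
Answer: $\frac{20205025}{144} \approx 1.4031 \cdot 10^{5}$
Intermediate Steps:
$r{\left(E \right)} = \frac{1}{2 E}$ ($r{\left(E \right)} = \frac{1}{E + \left(0 + E\right) \left(5 - 4\right)} = \frac{1}{E + E 1} = \frac{1}{E + E} = \frac{1}{2 E}$)
$Z = -13$ ($Z = -8 - 5 = -13$)
$B{\left(q \right)} = \left(-16 + q\right) \left(\frac{1}{12} + q\right)$ ($B{\left(q \right)} = \left(q - 16\right) \left(q + \frac{1}{2 \cdot 6}\right) = \left(-16 + q\right) \left(q + \frac{1}{2} \cdot \frac{1}{6}\right) = \left(-16 + q\right) \left(q + \frac{1}{12}\right) = \left(-16 + q\right) \left(\frac{1}{12} + q\right)$)
$B^{2}{\left(Z \right)} = \left(- \frac{4}{3} + \left(-13\right)^{2} - - \frac{2483}{12}\right)^{2} = \left(- \frac{4}{3} + 169 + \frac{2483}{12}\right)^{2} = \left(\frac{4495}{12}\right)^{2} = \frac{20205025}{144}$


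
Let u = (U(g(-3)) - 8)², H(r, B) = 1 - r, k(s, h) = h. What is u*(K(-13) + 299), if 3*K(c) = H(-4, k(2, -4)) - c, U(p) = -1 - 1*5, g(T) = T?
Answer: 59780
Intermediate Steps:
U(p) = -6 (U(p) = -1 - 5 = -6)
K(c) = 5/3 - c/3 (K(c) = ((1 - 1*(-4)) - c)/3 = ((1 + 4) - c)/3 = (5 - c)/3 = 5/3 - c/3)
u = 196 (u = (-6 - 8)² = (-14)² = 196)
u*(K(-13) + 299) = 196*((5/3 - ⅓*(-13)) + 299) = 196*((5/3 + 13/3) + 299) = 196*(6 + 299) = 196*305 = 59780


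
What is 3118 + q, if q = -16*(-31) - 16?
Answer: 3598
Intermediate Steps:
q = 480 (q = 496 - 16 = 480)
3118 + q = 3118 + 480 = 3598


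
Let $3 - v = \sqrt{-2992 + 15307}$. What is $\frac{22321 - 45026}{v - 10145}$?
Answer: $\frac{230274110}{102847849} - \frac{22705 \sqrt{12315}}{102847849} \approx 2.2145$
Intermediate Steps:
$v = 3 - \sqrt{12315}$ ($v = 3 - \sqrt{-2992 + 15307} = 3 - \sqrt{12315} \approx -107.97$)
$\frac{22321 - 45026}{v - 10145} = \frac{22321 - 45026}{\left(3 - \sqrt{12315}\right) - 10145} = - \frac{22705}{-10142 - \sqrt{12315}}$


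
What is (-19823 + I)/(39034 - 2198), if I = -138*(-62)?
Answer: -11267/36836 ≈ -0.30587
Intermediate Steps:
I = 8556
(-19823 + I)/(39034 - 2198) = (-19823 + 8556)/(39034 - 2198) = -11267/36836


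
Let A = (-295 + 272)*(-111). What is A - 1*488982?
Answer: -486429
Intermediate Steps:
A = 2553 (A = -23*(-111) = 2553)
A - 1*488982 = 2553 - 1*488982 = 2553 - 488982 = -486429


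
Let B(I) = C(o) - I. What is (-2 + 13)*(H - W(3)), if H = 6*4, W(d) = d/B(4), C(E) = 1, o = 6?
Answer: 275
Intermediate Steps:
B(I) = 1 - I
W(d) = -d/3 (W(d) = d/(1 - 1*4) = d/(1 - 4) = d/(-3) = d*(-⅓) = -d/3)
H = 24
(-2 + 13)*(H - W(3)) = (-2 + 13)*(24 - (-1)*3/3) = 11*(24 - 1*(-1)) = 11*(24 + 1) = 11*25 = 275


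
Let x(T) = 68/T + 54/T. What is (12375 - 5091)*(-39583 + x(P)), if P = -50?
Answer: -7208508624/25 ≈ -2.8834e+8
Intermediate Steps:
x(T) = 122/T
(12375 - 5091)*(-39583 + x(P)) = (12375 - 5091)*(-39583 + 122/(-50)) = 7284*(-39583 + 122*(-1/50)) = 7284*(-39583 - 61/25) = 7284*(-989636/25) = -7208508624/25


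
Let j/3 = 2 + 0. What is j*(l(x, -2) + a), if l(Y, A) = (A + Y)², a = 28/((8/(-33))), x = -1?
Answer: -639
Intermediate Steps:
j = 6 (j = 3*(2 + 0) = 3*2 = 6)
a = -231/2 (a = 28/((8*(-1/33))) = 28/(-8/33) = 28*(-33/8) = -231/2 ≈ -115.50)
j*(l(x, -2) + a) = 6*((-2 - 1)² - 231/2) = 6*((-3)² - 231/2) = 6*(9 - 231/2) = 6*(-213/2) = -639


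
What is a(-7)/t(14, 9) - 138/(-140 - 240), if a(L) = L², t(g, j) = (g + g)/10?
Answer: 1697/95 ≈ 17.863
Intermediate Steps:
t(g, j) = g/5 (t(g, j) = (2*g)*(⅒) = g/5)
a(-7)/t(14, 9) - 138/(-140 - 240) = (-7)²/(((⅕)*14)) - 138/(-140 - 240) = 49/(14/5) - 138/(-380) = 49*(5/14) - 138*(-1/380) = 35/2 + 69/190 = 1697/95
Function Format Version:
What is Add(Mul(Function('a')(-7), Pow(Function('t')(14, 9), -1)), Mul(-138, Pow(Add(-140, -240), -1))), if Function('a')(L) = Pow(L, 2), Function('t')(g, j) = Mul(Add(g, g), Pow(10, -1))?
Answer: Rational(1697, 95) ≈ 17.863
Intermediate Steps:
Function('t')(g, j) = Mul(Rational(1, 5), g) (Function('t')(g, j) = Mul(Mul(2, g), Rational(1, 10)) = Mul(Rational(1, 5), g))
Add(Mul(Function('a')(-7), Pow(Function('t')(14, 9), -1)), Mul(-138, Pow(Add(-140, -240), -1))) = Add(Mul(Pow(-7, 2), Pow(Mul(Rational(1, 5), 14), -1)), Mul(-138, Pow(Add(-140, -240), -1))) = Add(Mul(49, Pow(Rational(14, 5), -1)), Mul(-138, Pow(-380, -1))) = Add(Mul(49, Rational(5, 14)), Mul(-138, Rational(-1, 380))) = Add(Rational(35, 2), Rational(69, 190)) = Rational(1697, 95)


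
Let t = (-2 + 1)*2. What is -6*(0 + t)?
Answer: 12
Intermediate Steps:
t = -2 (t = -1*2 = -2)
-6*(0 + t) = -6*(0 - 2) = -6*(-2) = 12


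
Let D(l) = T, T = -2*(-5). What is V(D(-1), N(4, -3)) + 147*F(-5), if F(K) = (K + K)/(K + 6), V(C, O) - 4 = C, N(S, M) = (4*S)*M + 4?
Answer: -1456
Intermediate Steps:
T = 10
N(S, M) = 4 + 4*M*S (N(S, M) = 4*M*S + 4 = 4 + 4*M*S)
D(l) = 10
V(C, O) = 4 + C
F(K) = 2*K/(6 + K) (F(K) = (2*K)/(6 + K) = 2*K/(6 + K))
V(D(-1), N(4, -3)) + 147*F(-5) = (4 + 10) + 147*(2*(-5)/(6 - 5)) = 14 + 147*(2*(-5)/1) = 14 + 147*(2*(-5)*1) = 14 + 147*(-10) = 14 - 1470 = -1456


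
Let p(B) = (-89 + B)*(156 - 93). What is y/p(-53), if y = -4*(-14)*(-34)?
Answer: 136/639 ≈ 0.21283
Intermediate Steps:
p(B) = -5607 + 63*B (p(B) = (-89 + B)*63 = -5607 + 63*B)
y = -1904 (y = 56*(-34) = -1904)
y/p(-53) = -1904/(-5607 + 63*(-53)) = -1904/(-5607 - 3339) = -1904/(-8946) = -1904*(-1/8946) = 136/639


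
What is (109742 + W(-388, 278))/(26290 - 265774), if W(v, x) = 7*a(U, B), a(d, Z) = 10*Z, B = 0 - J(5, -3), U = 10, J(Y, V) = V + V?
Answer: -55081/119742 ≈ -0.46000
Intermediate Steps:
J(Y, V) = 2*V
B = 6 (B = 0 - 2*(-3) = 0 - 1*(-6) = 0 + 6 = 6)
W(v, x) = 420 (W(v, x) = 7*(10*6) = 7*60 = 420)
(109742 + W(-388, 278))/(26290 - 265774) = (109742 + 420)/(26290 - 265774) = 110162/(-239484) = 110162*(-1/239484) = -55081/119742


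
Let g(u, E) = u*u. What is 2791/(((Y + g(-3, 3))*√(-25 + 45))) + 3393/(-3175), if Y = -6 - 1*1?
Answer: -3393/3175 + 2791*√5/20 ≈ 310.97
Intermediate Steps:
g(u, E) = u²
Y = -7 (Y = -6 - 1 = -7)
2791/(((Y + g(-3, 3))*√(-25 + 45))) + 3393/(-3175) = 2791/(((-7 + (-3)²)*√(-25 + 45))) + 3393/(-3175) = 2791/(((-7 + 9)*√20)) + 3393*(-1/3175) = 2791/((2*(2*√5))) - 3393/3175 = 2791/((4*√5)) - 3393/3175 = 2791*(√5/20) - 3393/3175 = 2791*√5/20 - 3393/3175 = -3393/3175 + 2791*√5/20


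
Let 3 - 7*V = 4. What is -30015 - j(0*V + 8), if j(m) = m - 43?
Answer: -29980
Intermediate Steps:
V = -1/7 (V = 3/7 - 1/7*4 = 3/7 - 4/7 = -1/7 ≈ -0.14286)
j(m) = -43 + m
-30015 - j(0*V + 8) = -30015 - (-43 + (0*(-1/7) + 8)) = -30015 - (-43 + (0 + 8)) = -30015 - (-43 + 8) = -30015 - 1*(-35) = -30015 + 35 = -29980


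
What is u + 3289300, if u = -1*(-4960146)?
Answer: 8249446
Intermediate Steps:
u = 4960146
u + 3289300 = 4960146 + 3289300 = 8249446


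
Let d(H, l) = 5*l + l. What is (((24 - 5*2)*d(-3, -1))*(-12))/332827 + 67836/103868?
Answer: 5670587829/8642518709 ≈ 0.65613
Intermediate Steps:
d(H, l) = 6*l
(((24 - 5*2)*d(-3, -1))*(-12))/332827 + 67836/103868 = (((24 - 5*2)*(6*(-1)))*(-12))/332827 + 67836/103868 = (((24 - 1*10)*(-6))*(-12))*(1/332827) + 67836*(1/103868) = (((24 - 10)*(-6))*(-12))*(1/332827) + 16959/25967 = ((14*(-6))*(-12))*(1/332827) + 16959/25967 = -84*(-12)*(1/332827) + 16959/25967 = 1008*(1/332827) + 16959/25967 = 1008/332827 + 16959/25967 = 5670587829/8642518709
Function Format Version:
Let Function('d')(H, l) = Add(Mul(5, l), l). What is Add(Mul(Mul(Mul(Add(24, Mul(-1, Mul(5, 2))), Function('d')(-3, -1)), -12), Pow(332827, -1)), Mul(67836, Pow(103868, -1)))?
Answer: Rational(5670587829, 8642518709) ≈ 0.65613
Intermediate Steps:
Function('d')(H, l) = Mul(6, l)
Add(Mul(Mul(Mul(Add(24, Mul(-1, Mul(5, 2))), Function('d')(-3, -1)), -12), Pow(332827, -1)), Mul(67836, Pow(103868, -1))) = Add(Mul(Mul(Mul(Add(24, Mul(-1, Mul(5, 2))), Mul(6, -1)), -12), Pow(332827, -1)), Mul(67836, Pow(103868, -1))) = Add(Mul(Mul(Mul(Add(24, Mul(-1, 10)), -6), -12), Rational(1, 332827)), Mul(67836, Rational(1, 103868))) = Add(Mul(Mul(Mul(Add(24, -10), -6), -12), Rational(1, 332827)), Rational(16959, 25967)) = Add(Mul(Mul(Mul(14, -6), -12), Rational(1, 332827)), Rational(16959, 25967)) = Add(Mul(Mul(-84, -12), Rational(1, 332827)), Rational(16959, 25967)) = Add(Mul(1008, Rational(1, 332827)), Rational(16959, 25967)) = Add(Rational(1008, 332827), Rational(16959, 25967)) = Rational(5670587829, 8642518709)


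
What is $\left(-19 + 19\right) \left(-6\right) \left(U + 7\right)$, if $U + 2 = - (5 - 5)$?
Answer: $0$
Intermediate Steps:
$U = -2$ ($U = -2 - \left(5 - 5\right) = -2 - 0 = -2 + 0 = -2$)
$\left(-19 + 19\right) \left(-6\right) \left(U + 7\right) = \left(-19 + 19\right) \left(-6\right) \left(-2 + 7\right) = 0 \left(-6\right) 5 = 0 \cdot 5 = 0$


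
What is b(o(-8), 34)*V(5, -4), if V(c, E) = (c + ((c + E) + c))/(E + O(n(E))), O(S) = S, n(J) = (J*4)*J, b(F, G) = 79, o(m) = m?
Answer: 869/60 ≈ 14.483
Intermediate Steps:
n(J) = 4*J**2 (n(J) = (4*J)*J = 4*J**2)
V(c, E) = (E + 3*c)/(E + 4*E**2) (V(c, E) = (c + ((c + E) + c))/(E + 4*E**2) = (c + ((E + c) + c))/(E + 4*E**2) = (c + (E + 2*c))/(E + 4*E**2) = (E + 3*c)/(E + 4*E**2))
b(o(-8), 34)*V(5, -4) = 79*((-4 + 3*5)/((-4)*(1 + 4*(-4)))) = 79*(-(-4 + 15)/(4*(1 - 16))) = 79*(-1/4*11/(-15)) = 79*(-1/4*(-1/15)*11) = 79*(11/60) = 869/60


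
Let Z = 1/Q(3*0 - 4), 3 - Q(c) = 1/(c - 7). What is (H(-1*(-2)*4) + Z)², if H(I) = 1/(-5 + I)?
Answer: 4489/10404 ≈ 0.43147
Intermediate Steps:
Q(c) = 3 - 1/(-7 + c) (Q(c) = 3 - 1/(c - 7) = 3 - 1/(-7 + c))
Z = 11/34 (Z = 1/((-22 + 3*(3*0 - 4))/(-7 + (3*0 - 4))) = 1/((-22 + 3*(0 - 4))/(-7 + (0 - 4))) = 1/((-22 + 3*(-4))/(-7 - 4)) = 1/((-22 - 12)/(-11)) = 1/(-1/11*(-34)) = 1/(34/11) = 11/34 ≈ 0.32353)
(H(-1*(-2)*4) + Z)² = (1/(-5 - 1*(-2)*4) + 11/34)² = (1/(-5 + 2*4) + 11/34)² = (1/(-5 + 8) + 11/34)² = (1/3 + 11/34)² = (⅓ + 11/34)² = (67/102)² = 4489/10404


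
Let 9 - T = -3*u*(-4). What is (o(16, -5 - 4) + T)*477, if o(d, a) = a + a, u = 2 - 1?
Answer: -10017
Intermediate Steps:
u = 1
o(d, a) = 2*a
T = -3 (T = 9 - (-3*1)*(-4) = 9 - (-3)*(-4) = 9 - 1*12 = 9 - 12 = -3)
(o(16, -5 - 4) + T)*477 = (2*(-5 - 4) - 3)*477 = (2*(-9) - 3)*477 = (-18 - 3)*477 = -21*477 = -10017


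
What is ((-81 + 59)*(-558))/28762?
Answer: 6138/14381 ≈ 0.42681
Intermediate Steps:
((-81 + 59)*(-558))/28762 = -22*(-558)*(1/28762) = 12276*(1/28762) = 6138/14381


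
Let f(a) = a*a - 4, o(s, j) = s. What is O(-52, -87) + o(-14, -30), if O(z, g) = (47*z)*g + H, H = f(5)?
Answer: 212635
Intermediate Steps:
f(a) = -4 + a**2 (f(a) = a**2 - 4 = -4 + a**2)
H = 21 (H = -4 + 5**2 = -4 + 25 = 21)
O(z, g) = 21 + 47*g*z (O(z, g) = (47*z)*g + 21 = 47*g*z + 21 = 21 + 47*g*z)
O(-52, -87) + o(-14, -30) = (21 + 47*(-87)*(-52)) - 14 = (21 + 212628) - 14 = 212649 - 14 = 212635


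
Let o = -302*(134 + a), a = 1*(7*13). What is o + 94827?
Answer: 26877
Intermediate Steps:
a = 91 (a = 1*91 = 91)
o = -67950 (o = -302*(134 + 91) = -302*225 = -67950)
o + 94827 = -67950 + 94827 = 26877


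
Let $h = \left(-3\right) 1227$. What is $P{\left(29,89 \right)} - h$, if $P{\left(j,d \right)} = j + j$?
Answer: $3739$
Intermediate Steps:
$P{\left(j,d \right)} = 2 j$
$h = -3681$
$P{\left(29,89 \right)} - h = 2 \cdot 29 - -3681 = 58 + 3681 = 3739$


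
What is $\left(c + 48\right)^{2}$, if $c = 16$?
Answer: $4096$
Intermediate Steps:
$\left(c + 48\right)^{2} = \left(16 + 48\right)^{2} = 64^{2} = 4096$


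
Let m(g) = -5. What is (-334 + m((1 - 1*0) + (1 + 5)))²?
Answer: 114921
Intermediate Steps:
(-334 + m((1 - 1*0) + (1 + 5)))² = (-334 - 5)² = (-339)² = 114921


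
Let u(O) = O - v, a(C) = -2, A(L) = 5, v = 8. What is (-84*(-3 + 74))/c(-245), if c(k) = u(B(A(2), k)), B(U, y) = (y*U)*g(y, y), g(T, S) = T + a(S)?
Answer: -5964/302567 ≈ -0.019711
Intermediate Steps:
g(T, S) = -2 + T (g(T, S) = T - 2 = -2 + T)
B(U, y) = U*y*(-2 + y) (B(U, y) = (y*U)*(-2 + y) = (U*y)*(-2 + y) = U*y*(-2 + y))
u(O) = -8 + O (u(O) = O - 1*8 = O - 8 = -8 + O)
c(k) = -8 + 5*k*(-2 + k)
(-84*(-3 + 74))/c(-245) = (-84*(-3 + 74))/(-8 + 5*(-245)*(-2 - 245)) = (-84*71)/(-8 + 5*(-245)*(-247)) = -5964/(-8 + 302575) = -5964/302567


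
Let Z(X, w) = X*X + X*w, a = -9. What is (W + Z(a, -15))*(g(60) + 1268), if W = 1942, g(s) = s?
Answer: 2865824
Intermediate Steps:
Z(X, w) = X**2 + X*w
(W + Z(a, -15))*(g(60) + 1268) = (1942 - 9*(-9 - 15))*(60 + 1268) = (1942 - 9*(-24))*1328 = (1942 + 216)*1328 = 2158*1328 = 2865824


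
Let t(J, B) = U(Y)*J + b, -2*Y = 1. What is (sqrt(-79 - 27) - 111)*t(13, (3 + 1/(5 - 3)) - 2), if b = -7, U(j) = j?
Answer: 2997/2 - 27*I*sqrt(106)/2 ≈ 1498.5 - 138.99*I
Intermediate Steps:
Y = -1/2 (Y = -1/2*1 = -1/2 ≈ -0.50000)
t(J, B) = -7 - J/2 (t(J, B) = -J/2 - 7 = -7 - J/2)
(sqrt(-79 - 27) - 111)*t(13, (3 + 1/(5 - 3)) - 2) = (sqrt(-79 - 27) - 111)*(-7 - 1/2*13) = (sqrt(-106) - 111)*(-7 - 13/2) = (I*sqrt(106) - 111)*(-27/2) = (-111 + I*sqrt(106))*(-27/2) = 2997/2 - 27*I*sqrt(106)/2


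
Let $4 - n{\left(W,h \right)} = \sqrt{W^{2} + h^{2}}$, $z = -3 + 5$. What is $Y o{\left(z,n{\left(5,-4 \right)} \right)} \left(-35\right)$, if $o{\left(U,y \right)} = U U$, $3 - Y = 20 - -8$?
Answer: $3500$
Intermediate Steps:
$Y = -25$ ($Y = 3 - \left(20 - -8\right) = 3 - \left(20 + 8\right) = 3 - 28 = -25$)
$z = 2$
$n{\left(W,h \right)} = 4 - \sqrt{W^{2} + h^{2}}$
$o{\left(U,y \right)} = U^{2}$
$Y o{\left(z,n{\left(5,-4 \right)} \right)} \left(-35\right) = - 25 \cdot 2^{2} \left(-35\right) = \left(-25\right) 4 \left(-35\right) = \left(-100\right) \left(-35\right) = 3500$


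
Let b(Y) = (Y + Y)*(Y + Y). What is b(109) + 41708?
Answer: 89232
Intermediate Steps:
b(Y) = 4*Y**2 (b(Y) = (2*Y)*(2*Y) = 4*Y**2)
b(109) + 41708 = 4*109**2 + 41708 = 4*11881 + 41708 = 47524 + 41708 = 89232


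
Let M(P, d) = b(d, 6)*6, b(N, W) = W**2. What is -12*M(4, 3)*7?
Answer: -18144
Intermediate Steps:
M(P, d) = 216 (M(P, d) = 6**2*6 = 36*6 = 216)
-12*M(4, 3)*7 = -12*216*7 = -2592*7 = -18144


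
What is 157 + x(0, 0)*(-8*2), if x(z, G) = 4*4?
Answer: -99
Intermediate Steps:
x(z, G) = 16
157 + x(0, 0)*(-8*2) = 157 + 16*(-8*2) = 157 + 16*(-16) = 157 - 256 = -99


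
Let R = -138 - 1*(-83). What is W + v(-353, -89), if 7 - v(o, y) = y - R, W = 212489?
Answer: 212530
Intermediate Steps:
R = -55 (R = -138 + 83 = -55)
v(o, y) = -48 - y (v(o, y) = 7 - (y - 1*(-55)) = 7 - (y + 55) = 7 - (55 + y) = 7 + (-55 - y) = -48 - y)
W + v(-353, -89) = 212489 + (-48 - 1*(-89)) = 212489 + (-48 + 89) = 212489 + 41 = 212530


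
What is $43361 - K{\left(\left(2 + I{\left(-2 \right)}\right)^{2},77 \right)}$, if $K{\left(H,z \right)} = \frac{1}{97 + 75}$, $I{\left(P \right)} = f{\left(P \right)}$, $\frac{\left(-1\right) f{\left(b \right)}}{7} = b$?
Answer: $\frac{7458091}{172} \approx 43361.0$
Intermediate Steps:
$f{\left(b \right)} = - 7 b$
$I{\left(P \right)} = - 7 P$
$K{\left(H,z \right)} = \frac{1}{172}$
$43361 - K{\left(\left(2 + I{\left(-2 \right)}\right)^{2},77 \right)} = 43361 - \frac{1}{172} = \frac{7458091}{172}$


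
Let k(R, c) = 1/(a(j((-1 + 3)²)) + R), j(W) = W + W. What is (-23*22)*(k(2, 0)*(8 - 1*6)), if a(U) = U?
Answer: -506/5 ≈ -101.20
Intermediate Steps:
j(W) = 2*W
k(R, c) = 1/(8 + R) (k(R, c) = 1/(2*(-1 + 3)² + R) = 1/(2*2² + R) = 1/(2*4 + R) = 1/(8 + R))
(-23*22)*(k(2, 0)*(8 - 1*6)) = (-23*22)*((8 - 1*6)/(8 + 2)) = -506*(8 - 6)/10 = -253*2/5 = -506*⅕ = -506/5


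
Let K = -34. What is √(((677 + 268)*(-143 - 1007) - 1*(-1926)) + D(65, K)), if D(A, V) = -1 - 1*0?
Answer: 5*I*√43393 ≈ 1041.5*I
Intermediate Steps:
D(A, V) = -1 (D(A, V) = -1 + 0 = -1)
√(((677 + 268)*(-143 - 1007) - 1*(-1926)) + D(65, K)) = √(((677 + 268)*(-143 - 1007) - 1*(-1926)) - 1) = √((945*(-1150) + 1926) - 1) = √((-1086750 + 1926) - 1) = √(-1084824 - 1) = √(-1084825) = 5*I*√43393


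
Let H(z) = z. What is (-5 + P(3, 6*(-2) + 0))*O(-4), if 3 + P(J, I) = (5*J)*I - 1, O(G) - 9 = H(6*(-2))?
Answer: 567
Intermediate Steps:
O(G) = -3 (O(G) = 9 + 6*(-2) = 9 - 12 = -3)
P(J, I) = -4 + 5*I*J (P(J, I) = -3 + ((5*J)*I - 1) = -3 + (5*I*J - 1) = -3 + (-1 + 5*I*J) = -4 + 5*I*J)
(-5 + P(3, 6*(-2) + 0))*O(-4) = (-5 + (-4 + 5*(6*(-2) + 0)*3))*(-3) = (-5 + (-4 + 5*(-12 + 0)*3))*(-3) = (-5 + (-4 + 5*(-12)*3))*(-3) = (-5 + (-4 - 180))*(-3) = (-5 - 184)*(-3) = -189*(-3) = 567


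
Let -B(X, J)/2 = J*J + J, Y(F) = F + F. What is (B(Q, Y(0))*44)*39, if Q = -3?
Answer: 0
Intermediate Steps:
Y(F) = 2*F
B(X, J) = -2*J - 2*J**2 (B(X, J) = -2*(J*J + J) = -2*(J**2 + J) = -2*(J + J**2) = -2*J - 2*J**2)
(B(Q, Y(0))*44)*39 = (-2*2*0*(1 + 2*0)*44)*39 = (-2*0*(1 + 0)*44)*39 = (-2*0*1*44)*39 = (0*44)*39 = 0*39 = 0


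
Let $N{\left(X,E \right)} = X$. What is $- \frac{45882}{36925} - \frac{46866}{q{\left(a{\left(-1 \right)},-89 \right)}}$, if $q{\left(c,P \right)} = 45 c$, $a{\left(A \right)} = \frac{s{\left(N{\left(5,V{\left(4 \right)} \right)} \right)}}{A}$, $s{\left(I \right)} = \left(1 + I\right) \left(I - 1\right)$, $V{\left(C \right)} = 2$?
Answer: $\frac{56032483}{1329300} \approx 42.152$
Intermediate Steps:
$s{\left(I \right)} = \left(1 + I\right) \left(-1 + I\right)$
$a{\left(A \right)} = \frac{24}{A}$ ($a{\left(A \right)} = \frac{-1 + 5^{2}}{A} = \frac{-1 + 25}{A} = \frac{24}{A}$)
$- \frac{45882}{36925} - \frac{46866}{q{\left(a{\left(-1 \right)},-89 \right)}} = - \frac{45882}{36925} - \frac{46866}{45 \frac{24}{-1}} = \left(-45882\right) \frac{1}{36925} - \frac{46866}{45 \cdot 24 \left(-1\right)} = - \frac{45882}{36925} - \frac{46866}{45 \left(-24\right)} = - \frac{45882}{36925} - \frac{46866}{-1080} = - \frac{45882}{36925} - - \frac{7811}{180} = - \frac{45882}{36925} + \frac{7811}{180} = \frac{56032483}{1329300}$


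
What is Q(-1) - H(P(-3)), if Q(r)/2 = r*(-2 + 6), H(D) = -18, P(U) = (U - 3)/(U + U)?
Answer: 10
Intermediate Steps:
P(U) = (-3 + U)/(2*U) (P(U) = (-3 + U)/((2*U)) = (-3 + U)*(1/(2*U)) = (-3 + U)/(2*U))
Q(r) = 8*r (Q(r) = 2*(r*(-2 + 6)) = 2*(r*4) = 2*(4*r) = 8*r)
Q(-1) - H(P(-3)) = 8*(-1) - 1*(-18) = -8 + 18 = 10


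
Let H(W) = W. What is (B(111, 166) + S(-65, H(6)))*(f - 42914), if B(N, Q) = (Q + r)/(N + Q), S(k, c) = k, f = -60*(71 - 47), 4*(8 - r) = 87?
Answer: 1583681747/554 ≈ 2.8586e+6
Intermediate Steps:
r = -55/4 (r = 8 - 1/4*87 = 8 - 87/4 = -55/4 ≈ -13.750)
f = -1440 (f = -60*24 = -1440)
B(N, Q) = (-55/4 + Q)/(N + Q) (B(N, Q) = (Q - 55/4)/(N + Q) = (-55/4 + Q)/(N + Q))
(B(111, 166) + S(-65, H(6)))*(f - 42914) = ((-55/4 + 166)/(111 + 166) - 65)*(-1440 - 42914) = ((609/4)/277 - 65)*(-44354) = ((1/277)*(609/4) - 65)*(-44354) = (609/1108 - 65)*(-44354) = -71411/1108*(-44354) = 1583681747/554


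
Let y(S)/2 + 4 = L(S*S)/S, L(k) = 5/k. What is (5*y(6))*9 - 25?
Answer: -4595/12 ≈ -382.92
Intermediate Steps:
y(S) = -8 + 10/S**3 (y(S) = -8 + 2*((5/((S*S)))/S) = -8 + 2*((5/(S**2))/S) = -8 + 2*((5/S**2)/S) = -8 + 2*(5/S**3) = -8 + 10/S**3)
(5*y(6))*9 - 25 = (5*(-8 + 10/6**3))*9 - 25 = (5*(-8 + 10*(1/216)))*9 - 25 = (5*(-8 + 5/108))*9 - 25 = (5*(-859/108))*9 - 25 = -4295/108*9 - 25 = -4295/12 - 25 = -4595/12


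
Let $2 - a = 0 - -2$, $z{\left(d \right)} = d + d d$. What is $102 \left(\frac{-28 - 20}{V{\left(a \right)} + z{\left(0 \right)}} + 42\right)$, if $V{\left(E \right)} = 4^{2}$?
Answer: $3978$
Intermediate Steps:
$z{\left(d \right)} = d + d^{2}$
$a = 0$ ($a = 2 - \left(0 - -2\right) = 2 - \left(0 + 2\right) = 2 - 2 = 0$)
$V{\left(E \right)} = 16$
$102 \left(\frac{-28 - 20}{V{\left(a \right)} + z{\left(0 \right)}} + 42\right) = 102 \left(\frac{-28 - 20}{16 + 0 \left(1 + 0\right)} + 42\right) = 102 \left(- \frac{48}{16 + 0 \cdot 1} + 42\right) = 102 \left(- \frac{48}{16 + 0} + 42\right) = 102 \left(- \frac{48}{16} + 42\right) = 102 \left(\left(-48\right) \frac{1}{16} + 42\right) = 102 \left(-3 + 42\right) = 102 \cdot 39 = 3978$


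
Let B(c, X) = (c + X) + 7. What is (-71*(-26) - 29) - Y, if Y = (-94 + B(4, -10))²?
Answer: -6832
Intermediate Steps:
B(c, X) = 7 + X + c (B(c, X) = (X + c) + 7 = 7 + X + c)
Y = 8649 (Y = (-94 + (7 - 10 + 4))² = (-94 + 1)² = (-93)² = 8649)
(-71*(-26) - 29) - Y = (-71*(-26) - 29) - 1*8649 = (1846 - 29) - 8649 = 1817 - 8649 = -6832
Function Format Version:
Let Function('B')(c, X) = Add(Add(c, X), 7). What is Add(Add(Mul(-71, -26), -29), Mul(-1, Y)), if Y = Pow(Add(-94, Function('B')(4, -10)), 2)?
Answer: -6832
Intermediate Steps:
Function('B')(c, X) = Add(7, X, c) (Function('B')(c, X) = Add(Add(X, c), 7) = Add(7, X, c))
Y = 8649 (Y = Pow(Add(-94, Add(7, -10, 4)), 2) = Pow(Add(-94, 1), 2) = Pow(-93, 2) = 8649)
Add(Add(Mul(-71, -26), -29), Mul(-1, Y)) = Add(Add(Mul(-71, -26), -29), Mul(-1, 8649)) = Add(Add(1846, -29), -8649) = Add(1817, -8649) = -6832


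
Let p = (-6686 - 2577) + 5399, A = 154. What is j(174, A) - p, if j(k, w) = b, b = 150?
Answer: 4014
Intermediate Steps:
j(k, w) = 150
p = -3864 (p = -9263 + 5399 = -3864)
j(174, A) - p = 150 - 1*(-3864) = 150 + 3864 = 4014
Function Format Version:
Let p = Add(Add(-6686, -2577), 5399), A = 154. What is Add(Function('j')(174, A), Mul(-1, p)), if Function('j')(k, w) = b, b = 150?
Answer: 4014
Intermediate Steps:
Function('j')(k, w) = 150
p = -3864 (p = Add(-9263, 5399) = -3864)
Add(Function('j')(174, A), Mul(-1, p)) = Add(150, Mul(-1, -3864)) = Add(150, 3864) = 4014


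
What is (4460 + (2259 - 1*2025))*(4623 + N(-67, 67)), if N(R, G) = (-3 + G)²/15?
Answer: 344732054/15 ≈ 2.2982e+7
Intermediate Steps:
N(R, G) = (-3 + G)²/15 (N(R, G) = (-3 + G)²*(1/15) = (-3 + G)²/15)
(4460 + (2259 - 1*2025))*(4623 + N(-67, 67)) = (4460 + (2259 - 1*2025))*(4623 + (-3 + 67)²/15) = (4460 + (2259 - 2025))*(4623 + (1/15)*64²) = (4460 + 234)*(4623 + (1/15)*4096) = 4694*(4623 + 4096/15) = 4694*(73441/15) = 344732054/15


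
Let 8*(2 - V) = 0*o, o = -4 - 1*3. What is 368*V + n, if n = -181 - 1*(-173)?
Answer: 728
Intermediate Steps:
o = -7 (o = -4 - 3 = -7)
n = -8 (n = -181 + 173 = -8)
V = 2 (V = 2 - 0*(-7) = 2 - 1/8*0 = 2 + 0 = 2)
368*V + n = 368*2 - 8 = 736 - 8 = 728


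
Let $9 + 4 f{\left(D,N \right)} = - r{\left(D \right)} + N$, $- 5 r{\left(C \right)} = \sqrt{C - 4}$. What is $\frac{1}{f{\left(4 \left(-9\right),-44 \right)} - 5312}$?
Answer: $- \frac{426020}{2268663013} - \frac{8 i \sqrt{10}}{2268663013} \approx -0.00018778 - 1.1151 \cdot 10^{-8} i$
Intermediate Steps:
$r{\left(C \right)} = - \frac{\sqrt{-4 + C}}{5}$ ($r{\left(C \right)} = - \frac{\sqrt{C - 4}}{5} = - \frac{\sqrt{-4 + C}}{5}$)
$f{\left(D,N \right)} = - \frac{9}{4} + \frac{N}{4} + \frac{\sqrt{-4 + D}}{20}$ ($f{\left(D,N \right)} = - \frac{9}{4} + \frac{- \frac{\left(-1\right) \sqrt{-4 + D}}{5} + N}{4} = - \frac{9}{4} + \frac{\frac{\sqrt{-4 + D}}{5} + N}{4} = - \frac{9}{4} + \frac{N + \frac{\sqrt{-4 + D}}{5}}{4} = - \frac{9}{4} + \left(\frac{N}{4} + \frac{\sqrt{-4 + D}}{20}\right) = - \frac{9}{4} + \frac{N}{4} + \frac{\sqrt{-4 + D}}{20}$)
$\frac{1}{f{\left(4 \left(-9\right),-44 \right)} - 5312} = \frac{1}{\left(- \frac{9}{4} + \frac{1}{4} \left(-44\right) + \frac{\sqrt{-4 + 4 \left(-9\right)}}{20}\right) - 5312} = \frac{1}{\left(- \frac{9}{4} - 11 + \frac{\sqrt{-4 - 36}}{20}\right) - 5312} = \frac{1}{\left(- \frac{9}{4} - 11 + \frac{\sqrt{-40}}{20}\right) - 5312} = \frac{1}{\left(- \frac{9}{4} - 11 + \frac{2 i \sqrt{10}}{20}\right) - 5312} = \frac{1}{\left(- \frac{9}{4} - 11 + \frac{i \sqrt{10}}{10}\right) - 5312} = \frac{1}{\left(- \frac{53}{4} + \frac{i \sqrt{10}}{10}\right) - 5312} = \frac{1}{- \frac{21301}{4} + \frac{i \sqrt{10}}{10}}$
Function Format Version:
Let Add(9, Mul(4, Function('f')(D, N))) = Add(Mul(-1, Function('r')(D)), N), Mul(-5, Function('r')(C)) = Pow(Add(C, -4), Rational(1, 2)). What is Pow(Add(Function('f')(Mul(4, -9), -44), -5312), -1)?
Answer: Add(Rational(-426020, 2268663013), Mul(Rational(-8, 2268663013), I, Pow(10, Rational(1, 2)))) ≈ Add(-0.00018778, Mul(-1.1151e-8, I))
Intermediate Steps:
Function('r')(C) = Mul(Rational(-1, 5), Pow(Add(-4, C), Rational(1, 2))) (Function('r')(C) = Mul(Rational(-1, 5), Pow(Add(C, -4), Rational(1, 2))) = Mul(Rational(-1, 5), Pow(Add(-4, C), Rational(1, 2))))
Function('f')(D, N) = Add(Rational(-9, 4), Mul(Rational(1, 4), N), Mul(Rational(1, 20), Pow(Add(-4, D), Rational(1, 2)))) (Function('f')(D, N) = Add(Rational(-9, 4), Mul(Rational(1, 4), Add(Mul(-1, Mul(Rational(-1, 5), Pow(Add(-4, D), Rational(1, 2)))), N))) = Add(Rational(-9, 4), Mul(Rational(1, 4), Add(Mul(Rational(1, 5), Pow(Add(-4, D), Rational(1, 2))), N))) = Add(Rational(-9, 4), Mul(Rational(1, 4), Add(N, Mul(Rational(1, 5), Pow(Add(-4, D), Rational(1, 2)))))) = Add(Rational(-9, 4), Add(Mul(Rational(1, 4), N), Mul(Rational(1, 20), Pow(Add(-4, D), Rational(1, 2))))) = Add(Rational(-9, 4), Mul(Rational(1, 4), N), Mul(Rational(1, 20), Pow(Add(-4, D), Rational(1, 2)))))
Pow(Add(Function('f')(Mul(4, -9), -44), -5312), -1) = Pow(Add(Add(Rational(-9, 4), Mul(Rational(1, 4), -44), Mul(Rational(1, 20), Pow(Add(-4, Mul(4, -9)), Rational(1, 2)))), -5312), -1) = Pow(Add(Add(Rational(-9, 4), -11, Mul(Rational(1, 20), Pow(Add(-4, -36), Rational(1, 2)))), -5312), -1) = Pow(Add(Add(Rational(-9, 4), -11, Mul(Rational(1, 20), Pow(-40, Rational(1, 2)))), -5312), -1) = Pow(Add(Add(Rational(-9, 4), -11, Mul(Rational(1, 20), Mul(2, I, Pow(10, Rational(1, 2))))), -5312), -1) = Pow(Add(Add(Rational(-9, 4), -11, Mul(Rational(1, 10), I, Pow(10, Rational(1, 2)))), -5312), -1) = Pow(Add(Add(Rational(-53, 4), Mul(Rational(1, 10), I, Pow(10, Rational(1, 2)))), -5312), -1) = Pow(Add(Rational(-21301, 4), Mul(Rational(1, 10), I, Pow(10, Rational(1, 2)))), -1)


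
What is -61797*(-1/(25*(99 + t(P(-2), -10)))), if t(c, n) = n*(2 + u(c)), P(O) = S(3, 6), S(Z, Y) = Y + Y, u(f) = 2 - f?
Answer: 61797/4475 ≈ 13.809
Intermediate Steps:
S(Z, Y) = 2*Y
P(O) = 12 (P(O) = 2*6 = 12)
t(c, n) = n*(4 - c) (t(c, n) = n*(2 + (2 - c)) = n*(4 - c))
-61797*(-1/(25*(99 + t(P(-2), -10)))) = -61797*(-1/(25*(99 - 10*(4 - 1*12)))) = -61797*(-1/(25*(99 - 10*(4 - 12)))) = -61797*(-1/(25*(99 - 10*(-8)))) = -61797*(-1/(25*(99 + 80))) = -61797/((-25*179)) = -61797/(-4475) = -61797*(-1/4475) = 61797/4475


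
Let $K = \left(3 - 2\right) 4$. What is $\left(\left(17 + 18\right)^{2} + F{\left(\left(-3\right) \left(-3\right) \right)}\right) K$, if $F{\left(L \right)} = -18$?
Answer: $4828$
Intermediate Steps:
$K = 4$ ($K = 1 \cdot 4 = 4$)
$\left(\left(17 + 18\right)^{2} + F{\left(\left(-3\right) \left(-3\right) \right)}\right) K = \left(\left(17 + 18\right)^{2} - 18\right) 4 = \left(35^{2} - 18\right) 4 = \left(1225 - 18\right) 4 = 1207 \cdot 4 = 4828$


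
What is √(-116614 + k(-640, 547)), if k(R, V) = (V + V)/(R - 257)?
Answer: 2*I*√23457413811/897 ≈ 341.49*I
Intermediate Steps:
k(R, V) = 2*V/(-257 + R) (k(R, V) = (2*V)/(-257 + R) = 2*V/(-257 + R))
√(-116614 + k(-640, 547)) = √(-116614 + 2*547/(-257 - 640)) = √(-116614 + 2*547/(-897)) = √(-116614 + 2*547*(-1/897)) = √(-116614 - 1094/897) = √(-104603852/897) = 2*I*√23457413811/897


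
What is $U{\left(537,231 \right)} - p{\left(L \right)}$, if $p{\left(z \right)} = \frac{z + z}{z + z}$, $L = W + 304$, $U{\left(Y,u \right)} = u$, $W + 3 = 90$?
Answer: $230$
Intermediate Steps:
$W = 87$ ($W = -3 + 90 = 87$)
$L = 391$ ($L = 87 + 304 = 391$)
$p{\left(z \right)} = 1$ ($p{\left(z \right)} = \frac{2 z}{2 z} = 2 z \frac{1}{2 z} = 1$)
$U{\left(537,231 \right)} - p{\left(L \right)} = 231 - 1 = 230$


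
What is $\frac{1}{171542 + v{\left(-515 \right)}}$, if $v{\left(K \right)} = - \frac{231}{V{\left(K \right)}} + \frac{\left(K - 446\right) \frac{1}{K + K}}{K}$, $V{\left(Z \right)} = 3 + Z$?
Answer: $\frac{135795200}{23294641219359} \approx 5.8295 \cdot 10^{-6}$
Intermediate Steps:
$v{\left(K \right)} = - \frac{231}{3 + K} + \frac{-446 + K}{2 K^{2}}$ ($v{\left(K \right)} = - \frac{231}{3 + K} + \frac{\left(K - 446\right) \frac{1}{K + K}}{K} = - \frac{231}{3 + K} + \frac{\left(-446 + K\right) \frac{1}{2 K}}{K} = - \frac{231}{3 + K} + \frac{\frac{1}{2} \frac{1}{K} \left(-446 + K\right)}{K} = - \frac{231}{3 + K} + \frac{-446 + K}{2 K^{2}}$)
$\frac{1}{171542 + v{\left(-515 \right)}} = \frac{1}{171542 + \frac{-1338 - 461 \left(-515\right)^{2} - -228145}{2 \cdot 265225 \left(3 - 515\right)}} = \frac{1}{171542 + \frac{1}{2} \cdot \frac{1}{265225} \frac{1}{-512} \left(-1338 - 122268725 + 228145\right)} = \frac{1}{171542 + \frac{1}{2} \cdot \frac{1}{265225} \left(- \frac{1}{512}\right) \left(-1338 - 122268725 + 228145\right)} = \frac{1}{171542 + \frac{1}{2} \cdot \frac{1}{265225} \left(- \frac{1}{512}\right) \left(-122041918\right)} = \frac{1}{171542 + \frac{61020959}{135795200}} = \frac{1}{\frac{23294641219359}{135795200}} = \frac{135795200}{23294641219359}$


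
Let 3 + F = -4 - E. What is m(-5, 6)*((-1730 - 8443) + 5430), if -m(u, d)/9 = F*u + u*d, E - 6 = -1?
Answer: 1280610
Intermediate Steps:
E = 5 (E = 6 - 1 = 5)
F = -12 (F = -3 + (-4 - 1*5) = -3 + (-4 - 5) = -3 - 9 = -12)
m(u, d) = 108*u - 9*d*u (m(u, d) = -9*(-12*u + u*d) = -9*(-12*u + d*u) = 108*u - 9*d*u)
m(-5, 6)*((-1730 - 8443) + 5430) = (9*(-5)*(12 - 1*6))*((-1730 - 8443) + 5430) = (9*(-5)*(12 - 6))*(-10173 + 5430) = (9*(-5)*6)*(-4743) = -270*(-4743) = 1280610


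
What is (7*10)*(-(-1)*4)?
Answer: 280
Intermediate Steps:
(7*10)*(-(-1)*4) = 70*(-1*(-4)) = 70*4 = 280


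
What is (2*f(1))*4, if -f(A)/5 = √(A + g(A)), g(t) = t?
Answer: -40*√2 ≈ -56.569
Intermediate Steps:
f(A) = -5*√2*√A (f(A) = -5*√(A + A) = -5*√2*√A)
(2*f(1))*4 = (2*(-5*√2*√1))*4 = (2*(-5*√2*1))*4 = (2*(-5*√2))*4 = -10*√2*4 = -40*√2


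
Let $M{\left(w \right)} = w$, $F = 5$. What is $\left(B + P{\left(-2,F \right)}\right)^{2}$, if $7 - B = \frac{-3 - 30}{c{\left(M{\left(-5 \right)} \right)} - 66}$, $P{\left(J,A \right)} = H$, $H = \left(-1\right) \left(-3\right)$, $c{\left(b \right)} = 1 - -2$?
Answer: $\frac{39601}{441} \approx 89.798$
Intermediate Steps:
$c{\left(b \right)} = 3$ ($c{\left(b \right)} = 1 + 2 = 3$)
$H = 3$
$P{\left(J,A \right)} = 3$
$B = \frac{136}{21}$ ($B = 7 - \frac{-3 - 30}{3 - 66} = 7 - - \frac{33}{-63} = 7 - \left(-33\right) \left(- \frac{1}{63}\right) = 7 - \frac{11}{21} = \frac{136}{21} \approx 6.4762$)
$\left(B + P{\left(-2,F \right)}\right)^{2} = \left(\frac{136}{21} + 3\right)^{2} = \left(\frac{199}{21}\right)^{2} = \frac{39601}{441}$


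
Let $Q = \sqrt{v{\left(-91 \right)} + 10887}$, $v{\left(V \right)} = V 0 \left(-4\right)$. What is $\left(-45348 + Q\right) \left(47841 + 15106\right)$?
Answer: $-2854520556 + 62947 \sqrt{10887} \approx -2.848 \cdot 10^{9}$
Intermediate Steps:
$v{\left(V \right)} = 0$ ($v{\left(V \right)} = 0 \left(-4\right) = 0$)
$Q = \sqrt{10887}$ ($Q = \sqrt{0 + 10887} = \sqrt{10887} \approx 104.34$)
$\left(-45348 + Q\right) \left(47841 + 15106\right) = \left(-45348 + \sqrt{10887}\right) \left(47841 + 15106\right) = \left(-45348 + \sqrt{10887}\right) 62947 = -2854520556 + 62947 \sqrt{10887}$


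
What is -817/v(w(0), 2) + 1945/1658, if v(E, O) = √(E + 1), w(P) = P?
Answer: -1352641/1658 ≈ -815.83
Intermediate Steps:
v(E, O) = √(1 + E)
-817/v(w(0), 2) + 1945/1658 = -817/√(1 + 0) + 1945/1658 = -817/(√1) + 1945*(1/1658) = -817/1 + 1945/1658 = -817*1 + 1945/1658 = -817 + 1945/1658 = -1352641/1658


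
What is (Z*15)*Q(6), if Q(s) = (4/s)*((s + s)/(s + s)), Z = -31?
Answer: -310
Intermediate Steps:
Q(s) = 4/s (Q(s) = (4/s)*((2*s)/((2*s))) = (4/s)*((2*s)*(1/(2*s))) = (4/s)*1 = 4/s)
(Z*15)*Q(6) = (-31*15)*(4/6) = -1860/6 = -465*⅔ = -310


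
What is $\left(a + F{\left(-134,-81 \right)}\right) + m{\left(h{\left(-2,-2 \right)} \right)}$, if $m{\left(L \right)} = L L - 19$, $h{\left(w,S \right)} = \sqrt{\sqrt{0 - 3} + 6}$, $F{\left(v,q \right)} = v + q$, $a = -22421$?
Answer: $-22649 + i \sqrt{3} \approx -22649.0 + 1.732 i$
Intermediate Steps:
$F{\left(v,q \right)} = q + v$
$h{\left(w,S \right)} = \sqrt{6 + i \sqrt{3}}$ ($h{\left(w,S \right)} = \sqrt{\sqrt{-3} + 6} = \sqrt{i \sqrt{3} + 6} = \sqrt{6 + i \sqrt{3}}$)
$m{\left(L \right)} = -19 + L^{2}$ ($m{\left(L \right)} = L^{2} - 19 = -19 + L^{2}$)
$\left(a + F{\left(-134,-81 \right)}\right) + m{\left(h{\left(-2,-2 \right)} \right)} = \left(-22421 - 215\right) - \left(19 - \left(\sqrt{6 + i \sqrt{3}}\right)^{2}\right) = \left(-22421 - 215\right) - \left(13 - i \sqrt{3}\right) = -22636 - \left(13 - i \sqrt{3}\right) = -22649 + i \sqrt{3}$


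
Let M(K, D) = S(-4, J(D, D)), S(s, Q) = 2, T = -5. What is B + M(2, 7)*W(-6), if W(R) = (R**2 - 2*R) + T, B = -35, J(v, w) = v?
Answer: 51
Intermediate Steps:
M(K, D) = 2
W(R) = -5 + R**2 - 2*R (W(R) = (R**2 - 2*R) - 5 = -5 + R**2 - 2*R)
B + M(2, 7)*W(-6) = -35 + 2*(-5 + (-6)**2 - 2*(-6)) = -35 + 2*(-5 + 36 + 12) = -35 + 2*43 = -35 + 86 = 51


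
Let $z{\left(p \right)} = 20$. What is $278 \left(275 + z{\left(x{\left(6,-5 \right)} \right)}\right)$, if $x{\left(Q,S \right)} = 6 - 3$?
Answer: $82010$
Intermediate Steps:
$x{\left(Q,S \right)} = 3$
$278 \left(275 + z{\left(x{\left(6,-5 \right)} \right)}\right) = 278 \left(275 + 20\right) = 278 \cdot 295 = 82010$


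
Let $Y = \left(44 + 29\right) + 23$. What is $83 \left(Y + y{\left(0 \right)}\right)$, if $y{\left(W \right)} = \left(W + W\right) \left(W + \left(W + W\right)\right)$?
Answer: $7968$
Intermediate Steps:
$y{\left(W \right)} = 6 W^{2}$ ($y{\left(W \right)} = 2 W \left(W + 2 W\right) = 2 W 3 W = 6 W^{2}$)
$Y = 96$ ($Y = 73 + 23 = 96$)
$83 \left(Y + y{\left(0 \right)}\right) = 83 \left(96 + 6 \cdot 0^{2}\right) = 83 \left(96 + 6 \cdot 0\right) = 83 \left(96 + 0\right) = 83 \cdot 96 = 7968$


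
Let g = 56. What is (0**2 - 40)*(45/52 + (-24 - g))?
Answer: 41150/13 ≈ 3165.4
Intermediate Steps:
(0**2 - 40)*(45/52 + (-24 - g)) = (0**2 - 40)*(45/52 + (-24 - 1*56)) = (0 - 40)*(45*(1/52) + (-24 - 56)) = -40*(45/52 - 80) = -40*(-4115/52) = 41150/13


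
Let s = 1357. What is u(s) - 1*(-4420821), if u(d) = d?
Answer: 4422178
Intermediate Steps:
u(s) - 1*(-4420821) = 1357 - 1*(-4420821) = 1357 + 4420821 = 4422178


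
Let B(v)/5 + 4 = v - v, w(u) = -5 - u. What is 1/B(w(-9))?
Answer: -1/20 ≈ -0.050000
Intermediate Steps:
B(v) = -20 (B(v) = -20 + 5*(v - v) = -20 + 5*0 = -20 + 0 = -20)
1/B(w(-9)) = 1/(-20) = -1/20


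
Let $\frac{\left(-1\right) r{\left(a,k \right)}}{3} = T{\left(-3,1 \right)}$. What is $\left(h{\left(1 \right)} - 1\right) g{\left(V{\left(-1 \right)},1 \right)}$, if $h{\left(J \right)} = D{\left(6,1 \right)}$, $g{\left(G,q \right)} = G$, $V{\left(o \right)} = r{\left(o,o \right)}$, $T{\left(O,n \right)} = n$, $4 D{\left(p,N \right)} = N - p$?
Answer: $\frac{27}{4} \approx 6.75$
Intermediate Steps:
$D{\left(p,N \right)} = - \frac{p}{4} + \frac{N}{4}$ ($D{\left(p,N \right)} = \frac{N - p}{4} = - \frac{p}{4} + \frac{N}{4}$)
$r{\left(a,k \right)} = -3$ ($r{\left(a,k \right)} = \left(-3\right) 1 = -3$)
$V{\left(o \right)} = -3$
$h{\left(J \right)} = - \frac{5}{4}$ ($h{\left(J \right)} = \left(- \frac{1}{4}\right) 6 + \frac{1}{4} \cdot 1 = - \frac{3}{2} + \frac{1}{4} = - \frac{5}{4}$)
$\left(h{\left(1 \right)} - 1\right) g{\left(V{\left(-1 \right)},1 \right)} = \left(- \frac{5}{4} - 1\right) \left(-3\right) = \left(- \frac{9}{4}\right) \left(-3\right) = \frac{27}{4}$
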